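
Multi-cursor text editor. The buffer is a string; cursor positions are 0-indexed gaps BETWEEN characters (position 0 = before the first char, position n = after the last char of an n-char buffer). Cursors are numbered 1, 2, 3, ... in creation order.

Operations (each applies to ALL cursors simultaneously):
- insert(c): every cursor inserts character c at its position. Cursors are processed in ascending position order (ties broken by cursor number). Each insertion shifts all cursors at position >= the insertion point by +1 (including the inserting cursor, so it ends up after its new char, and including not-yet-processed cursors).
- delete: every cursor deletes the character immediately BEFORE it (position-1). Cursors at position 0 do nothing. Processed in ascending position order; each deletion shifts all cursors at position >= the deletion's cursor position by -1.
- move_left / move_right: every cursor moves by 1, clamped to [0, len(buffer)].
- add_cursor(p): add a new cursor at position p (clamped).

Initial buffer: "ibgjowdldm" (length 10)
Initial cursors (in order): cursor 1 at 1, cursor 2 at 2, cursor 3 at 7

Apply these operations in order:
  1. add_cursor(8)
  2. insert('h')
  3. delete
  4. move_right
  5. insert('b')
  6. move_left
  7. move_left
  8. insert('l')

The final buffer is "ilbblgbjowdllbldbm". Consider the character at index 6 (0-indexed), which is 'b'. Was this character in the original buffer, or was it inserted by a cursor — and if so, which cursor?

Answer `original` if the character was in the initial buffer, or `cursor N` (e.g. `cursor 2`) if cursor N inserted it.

After op 1 (add_cursor(8)): buffer="ibgjowdldm" (len 10), cursors c1@1 c2@2 c3@7 c4@8, authorship ..........
After op 2 (insert('h')): buffer="ihbhgjowdhlhdm" (len 14), cursors c1@2 c2@4 c3@10 c4@12, authorship .1.2.....3.4..
After op 3 (delete): buffer="ibgjowdldm" (len 10), cursors c1@1 c2@2 c3@7 c4@8, authorship ..........
After op 4 (move_right): buffer="ibgjowdldm" (len 10), cursors c1@2 c2@3 c3@8 c4@9, authorship ..........
After op 5 (insert('b')): buffer="ibbgbjowdlbdbm" (len 14), cursors c1@3 c2@5 c3@11 c4@13, authorship ..1.2.....3.4.
After op 6 (move_left): buffer="ibbgbjowdlbdbm" (len 14), cursors c1@2 c2@4 c3@10 c4@12, authorship ..1.2.....3.4.
After op 7 (move_left): buffer="ibbgbjowdlbdbm" (len 14), cursors c1@1 c2@3 c3@9 c4@11, authorship ..1.2.....3.4.
After op 8 (insert('l')): buffer="ilbblgbjowdllbldbm" (len 18), cursors c1@2 c2@5 c3@12 c4@15, authorship .1.12.2....3.34.4.
Authorship (.=original, N=cursor N): . 1 . 1 2 . 2 . . . . 3 . 3 4 . 4 .
Index 6: author = 2

Answer: cursor 2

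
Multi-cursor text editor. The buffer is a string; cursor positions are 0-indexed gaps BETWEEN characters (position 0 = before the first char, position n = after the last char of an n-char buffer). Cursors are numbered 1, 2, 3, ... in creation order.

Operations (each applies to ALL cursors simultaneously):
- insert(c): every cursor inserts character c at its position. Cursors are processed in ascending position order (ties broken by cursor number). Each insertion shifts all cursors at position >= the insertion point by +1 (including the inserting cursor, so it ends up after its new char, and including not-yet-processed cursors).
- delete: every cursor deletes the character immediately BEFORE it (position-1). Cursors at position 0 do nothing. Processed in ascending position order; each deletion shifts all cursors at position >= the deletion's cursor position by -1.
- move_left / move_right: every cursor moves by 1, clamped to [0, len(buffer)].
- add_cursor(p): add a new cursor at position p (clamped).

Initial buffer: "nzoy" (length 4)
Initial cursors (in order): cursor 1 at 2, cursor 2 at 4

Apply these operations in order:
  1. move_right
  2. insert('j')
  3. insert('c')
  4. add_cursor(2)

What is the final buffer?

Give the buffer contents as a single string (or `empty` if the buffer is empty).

Answer: nzojcyjc

Derivation:
After op 1 (move_right): buffer="nzoy" (len 4), cursors c1@3 c2@4, authorship ....
After op 2 (insert('j')): buffer="nzojyj" (len 6), cursors c1@4 c2@6, authorship ...1.2
After op 3 (insert('c')): buffer="nzojcyjc" (len 8), cursors c1@5 c2@8, authorship ...11.22
After op 4 (add_cursor(2)): buffer="nzojcyjc" (len 8), cursors c3@2 c1@5 c2@8, authorship ...11.22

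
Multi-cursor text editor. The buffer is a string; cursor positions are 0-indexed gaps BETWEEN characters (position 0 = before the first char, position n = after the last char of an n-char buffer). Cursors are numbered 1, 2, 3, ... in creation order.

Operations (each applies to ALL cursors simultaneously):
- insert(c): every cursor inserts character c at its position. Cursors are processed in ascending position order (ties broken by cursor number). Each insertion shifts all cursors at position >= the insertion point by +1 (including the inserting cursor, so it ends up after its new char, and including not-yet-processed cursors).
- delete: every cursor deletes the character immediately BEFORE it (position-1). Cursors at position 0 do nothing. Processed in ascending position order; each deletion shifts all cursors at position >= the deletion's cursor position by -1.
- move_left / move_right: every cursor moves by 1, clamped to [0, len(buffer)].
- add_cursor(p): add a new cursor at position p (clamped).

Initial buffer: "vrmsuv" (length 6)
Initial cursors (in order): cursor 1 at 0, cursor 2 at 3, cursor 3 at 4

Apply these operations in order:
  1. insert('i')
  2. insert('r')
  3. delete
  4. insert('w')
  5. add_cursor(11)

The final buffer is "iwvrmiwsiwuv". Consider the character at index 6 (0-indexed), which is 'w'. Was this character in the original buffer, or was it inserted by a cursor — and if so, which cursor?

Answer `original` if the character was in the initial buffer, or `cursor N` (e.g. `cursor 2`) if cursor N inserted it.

Answer: cursor 2

Derivation:
After op 1 (insert('i')): buffer="ivrmisiuv" (len 9), cursors c1@1 c2@5 c3@7, authorship 1...2.3..
After op 2 (insert('r')): buffer="irvrmirsiruv" (len 12), cursors c1@2 c2@7 c3@10, authorship 11...22.33..
After op 3 (delete): buffer="ivrmisiuv" (len 9), cursors c1@1 c2@5 c3@7, authorship 1...2.3..
After op 4 (insert('w')): buffer="iwvrmiwsiwuv" (len 12), cursors c1@2 c2@7 c3@10, authorship 11...22.33..
After op 5 (add_cursor(11)): buffer="iwvrmiwsiwuv" (len 12), cursors c1@2 c2@7 c3@10 c4@11, authorship 11...22.33..
Authorship (.=original, N=cursor N): 1 1 . . . 2 2 . 3 3 . .
Index 6: author = 2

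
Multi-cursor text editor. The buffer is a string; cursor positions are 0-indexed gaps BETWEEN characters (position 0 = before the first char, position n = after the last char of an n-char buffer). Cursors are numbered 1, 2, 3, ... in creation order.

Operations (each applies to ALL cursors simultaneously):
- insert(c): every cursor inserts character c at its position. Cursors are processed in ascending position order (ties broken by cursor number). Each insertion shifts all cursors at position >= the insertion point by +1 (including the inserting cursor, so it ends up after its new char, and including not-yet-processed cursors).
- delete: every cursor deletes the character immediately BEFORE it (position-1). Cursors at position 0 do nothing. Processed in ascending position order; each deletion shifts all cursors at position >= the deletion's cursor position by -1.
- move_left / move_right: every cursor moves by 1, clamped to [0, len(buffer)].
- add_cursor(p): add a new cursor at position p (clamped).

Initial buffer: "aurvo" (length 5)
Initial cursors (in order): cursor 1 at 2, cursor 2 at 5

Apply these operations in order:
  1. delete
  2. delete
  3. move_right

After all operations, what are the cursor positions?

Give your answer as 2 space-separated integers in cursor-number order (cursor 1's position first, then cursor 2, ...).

After op 1 (delete): buffer="arv" (len 3), cursors c1@1 c2@3, authorship ...
After op 2 (delete): buffer="r" (len 1), cursors c1@0 c2@1, authorship .
After op 3 (move_right): buffer="r" (len 1), cursors c1@1 c2@1, authorship .

Answer: 1 1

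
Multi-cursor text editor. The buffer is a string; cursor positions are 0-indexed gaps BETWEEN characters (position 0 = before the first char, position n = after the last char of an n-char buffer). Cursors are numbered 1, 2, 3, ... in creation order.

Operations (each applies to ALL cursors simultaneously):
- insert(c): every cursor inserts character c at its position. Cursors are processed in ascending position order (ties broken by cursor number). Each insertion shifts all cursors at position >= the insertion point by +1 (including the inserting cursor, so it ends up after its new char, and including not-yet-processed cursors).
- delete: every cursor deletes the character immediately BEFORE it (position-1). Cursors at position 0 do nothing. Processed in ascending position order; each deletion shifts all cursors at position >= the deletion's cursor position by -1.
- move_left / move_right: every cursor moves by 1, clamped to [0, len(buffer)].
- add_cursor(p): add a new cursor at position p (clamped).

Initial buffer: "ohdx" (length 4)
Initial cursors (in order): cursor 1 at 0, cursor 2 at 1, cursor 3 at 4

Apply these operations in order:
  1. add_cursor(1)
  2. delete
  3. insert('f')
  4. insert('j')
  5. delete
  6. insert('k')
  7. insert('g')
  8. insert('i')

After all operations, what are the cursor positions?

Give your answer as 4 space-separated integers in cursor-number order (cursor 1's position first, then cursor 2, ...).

Answer: 12 12 18 12

Derivation:
After op 1 (add_cursor(1)): buffer="ohdx" (len 4), cursors c1@0 c2@1 c4@1 c3@4, authorship ....
After op 2 (delete): buffer="hd" (len 2), cursors c1@0 c2@0 c4@0 c3@2, authorship ..
After op 3 (insert('f')): buffer="fffhdf" (len 6), cursors c1@3 c2@3 c4@3 c3@6, authorship 124..3
After op 4 (insert('j')): buffer="fffjjjhdfj" (len 10), cursors c1@6 c2@6 c4@6 c3@10, authorship 124124..33
After op 5 (delete): buffer="fffhdf" (len 6), cursors c1@3 c2@3 c4@3 c3@6, authorship 124..3
After op 6 (insert('k')): buffer="fffkkkhdfk" (len 10), cursors c1@6 c2@6 c4@6 c3@10, authorship 124124..33
After op 7 (insert('g')): buffer="fffkkkggghdfkg" (len 14), cursors c1@9 c2@9 c4@9 c3@14, authorship 124124124..333
After op 8 (insert('i')): buffer="fffkkkgggiiihdfkgi" (len 18), cursors c1@12 c2@12 c4@12 c3@18, authorship 124124124124..3333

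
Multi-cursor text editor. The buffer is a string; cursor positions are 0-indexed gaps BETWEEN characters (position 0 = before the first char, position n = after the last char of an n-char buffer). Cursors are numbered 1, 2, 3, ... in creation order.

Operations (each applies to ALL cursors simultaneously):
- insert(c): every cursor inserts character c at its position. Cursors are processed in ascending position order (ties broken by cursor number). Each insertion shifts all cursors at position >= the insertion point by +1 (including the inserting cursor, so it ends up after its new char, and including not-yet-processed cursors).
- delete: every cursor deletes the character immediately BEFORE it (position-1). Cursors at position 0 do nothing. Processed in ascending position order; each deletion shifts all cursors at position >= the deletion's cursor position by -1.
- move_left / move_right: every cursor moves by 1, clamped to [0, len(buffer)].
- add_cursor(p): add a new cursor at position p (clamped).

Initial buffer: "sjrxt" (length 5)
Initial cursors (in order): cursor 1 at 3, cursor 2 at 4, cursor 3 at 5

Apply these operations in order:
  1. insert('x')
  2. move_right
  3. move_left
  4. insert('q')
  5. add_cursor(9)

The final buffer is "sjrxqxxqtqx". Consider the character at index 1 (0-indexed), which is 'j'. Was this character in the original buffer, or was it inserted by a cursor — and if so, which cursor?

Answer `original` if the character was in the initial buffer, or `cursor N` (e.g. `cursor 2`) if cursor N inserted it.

Answer: original

Derivation:
After op 1 (insert('x')): buffer="sjrxxxtx" (len 8), cursors c1@4 c2@6 c3@8, authorship ...1.2.3
After op 2 (move_right): buffer="sjrxxxtx" (len 8), cursors c1@5 c2@7 c3@8, authorship ...1.2.3
After op 3 (move_left): buffer="sjrxxxtx" (len 8), cursors c1@4 c2@6 c3@7, authorship ...1.2.3
After op 4 (insert('q')): buffer="sjrxqxxqtqx" (len 11), cursors c1@5 c2@8 c3@10, authorship ...11.22.33
After op 5 (add_cursor(9)): buffer="sjrxqxxqtqx" (len 11), cursors c1@5 c2@8 c4@9 c3@10, authorship ...11.22.33
Authorship (.=original, N=cursor N): . . . 1 1 . 2 2 . 3 3
Index 1: author = original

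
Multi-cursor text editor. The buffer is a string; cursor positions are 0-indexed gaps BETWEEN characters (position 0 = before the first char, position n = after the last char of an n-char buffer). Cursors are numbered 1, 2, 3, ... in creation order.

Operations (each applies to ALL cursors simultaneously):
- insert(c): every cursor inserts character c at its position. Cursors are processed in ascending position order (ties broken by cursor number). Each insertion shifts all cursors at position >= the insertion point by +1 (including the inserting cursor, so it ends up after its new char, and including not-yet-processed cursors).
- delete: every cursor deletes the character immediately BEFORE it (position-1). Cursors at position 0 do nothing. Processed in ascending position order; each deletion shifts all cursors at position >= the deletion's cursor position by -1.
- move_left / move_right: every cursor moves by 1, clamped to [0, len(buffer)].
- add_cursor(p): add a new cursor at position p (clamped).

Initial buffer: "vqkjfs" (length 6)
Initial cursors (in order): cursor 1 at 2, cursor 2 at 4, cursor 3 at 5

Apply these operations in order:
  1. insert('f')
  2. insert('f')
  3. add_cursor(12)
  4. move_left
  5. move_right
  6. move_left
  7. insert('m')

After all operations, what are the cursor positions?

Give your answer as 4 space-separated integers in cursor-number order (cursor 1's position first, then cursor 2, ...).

Answer: 4 9 13 15

Derivation:
After op 1 (insert('f')): buffer="vqfkjfffs" (len 9), cursors c1@3 c2@6 c3@8, authorship ..1..2.3.
After op 2 (insert('f')): buffer="vqffkjfffffs" (len 12), cursors c1@4 c2@8 c3@11, authorship ..11..22.33.
After op 3 (add_cursor(12)): buffer="vqffkjfffffs" (len 12), cursors c1@4 c2@8 c3@11 c4@12, authorship ..11..22.33.
After op 4 (move_left): buffer="vqffkjfffffs" (len 12), cursors c1@3 c2@7 c3@10 c4@11, authorship ..11..22.33.
After op 5 (move_right): buffer="vqffkjfffffs" (len 12), cursors c1@4 c2@8 c3@11 c4@12, authorship ..11..22.33.
After op 6 (move_left): buffer="vqffkjfffffs" (len 12), cursors c1@3 c2@7 c3@10 c4@11, authorship ..11..22.33.
After op 7 (insert('m')): buffer="vqfmfkjfmfffmfms" (len 16), cursors c1@4 c2@9 c3@13 c4@15, authorship ..111..222.3334.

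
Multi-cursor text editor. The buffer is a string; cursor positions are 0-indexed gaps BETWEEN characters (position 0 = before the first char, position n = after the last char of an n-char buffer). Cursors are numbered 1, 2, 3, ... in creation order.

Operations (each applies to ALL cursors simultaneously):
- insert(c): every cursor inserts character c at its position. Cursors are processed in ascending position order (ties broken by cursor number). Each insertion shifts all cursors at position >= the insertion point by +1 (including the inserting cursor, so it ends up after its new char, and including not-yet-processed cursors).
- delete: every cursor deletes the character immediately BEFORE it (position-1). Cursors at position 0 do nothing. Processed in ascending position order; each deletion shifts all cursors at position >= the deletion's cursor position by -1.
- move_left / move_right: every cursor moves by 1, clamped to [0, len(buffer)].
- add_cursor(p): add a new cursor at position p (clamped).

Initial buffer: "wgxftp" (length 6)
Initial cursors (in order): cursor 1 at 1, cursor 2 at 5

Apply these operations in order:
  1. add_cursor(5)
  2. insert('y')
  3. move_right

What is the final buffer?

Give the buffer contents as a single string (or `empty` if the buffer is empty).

After op 1 (add_cursor(5)): buffer="wgxftp" (len 6), cursors c1@1 c2@5 c3@5, authorship ......
After op 2 (insert('y')): buffer="wygxftyyp" (len 9), cursors c1@2 c2@8 c3@8, authorship .1....23.
After op 3 (move_right): buffer="wygxftyyp" (len 9), cursors c1@3 c2@9 c3@9, authorship .1....23.

Answer: wygxftyyp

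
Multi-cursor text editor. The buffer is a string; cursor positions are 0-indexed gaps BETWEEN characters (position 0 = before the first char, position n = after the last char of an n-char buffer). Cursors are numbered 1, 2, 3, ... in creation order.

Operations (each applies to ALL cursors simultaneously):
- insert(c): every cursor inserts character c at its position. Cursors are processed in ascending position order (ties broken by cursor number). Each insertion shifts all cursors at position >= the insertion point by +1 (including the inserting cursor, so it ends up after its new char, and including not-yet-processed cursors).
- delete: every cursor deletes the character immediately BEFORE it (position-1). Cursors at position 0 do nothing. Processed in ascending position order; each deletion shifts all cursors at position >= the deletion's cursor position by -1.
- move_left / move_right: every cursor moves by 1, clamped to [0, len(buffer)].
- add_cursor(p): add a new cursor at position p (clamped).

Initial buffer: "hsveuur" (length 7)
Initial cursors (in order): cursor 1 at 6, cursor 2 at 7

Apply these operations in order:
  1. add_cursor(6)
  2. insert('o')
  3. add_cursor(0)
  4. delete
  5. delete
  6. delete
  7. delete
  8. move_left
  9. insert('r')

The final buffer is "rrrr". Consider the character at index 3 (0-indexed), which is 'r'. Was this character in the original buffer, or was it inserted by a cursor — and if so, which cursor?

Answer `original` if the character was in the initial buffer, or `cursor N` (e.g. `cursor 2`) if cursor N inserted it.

Answer: cursor 4

Derivation:
After op 1 (add_cursor(6)): buffer="hsveuur" (len 7), cursors c1@6 c3@6 c2@7, authorship .......
After op 2 (insert('o')): buffer="hsveuuooro" (len 10), cursors c1@8 c3@8 c2@10, authorship ......13.2
After op 3 (add_cursor(0)): buffer="hsveuuooro" (len 10), cursors c4@0 c1@8 c3@8 c2@10, authorship ......13.2
After op 4 (delete): buffer="hsveuur" (len 7), cursors c4@0 c1@6 c3@6 c2@7, authorship .......
After op 5 (delete): buffer="hsve" (len 4), cursors c4@0 c1@4 c2@4 c3@4, authorship ....
After op 6 (delete): buffer="h" (len 1), cursors c4@0 c1@1 c2@1 c3@1, authorship .
After op 7 (delete): buffer="" (len 0), cursors c1@0 c2@0 c3@0 c4@0, authorship 
After op 8 (move_left): buffer="" (len 0), cursors c1@0 c2@0 c3@0 c4@0, authorship 
After op 9 (insert('r')): buffer="rrrr" (len 4), cursors c1@4 c2@4 c3@4 c4@4, authorship 1234
Authorship (.=original, N=cursor N): 1 2 3 4
Index 3: author = 4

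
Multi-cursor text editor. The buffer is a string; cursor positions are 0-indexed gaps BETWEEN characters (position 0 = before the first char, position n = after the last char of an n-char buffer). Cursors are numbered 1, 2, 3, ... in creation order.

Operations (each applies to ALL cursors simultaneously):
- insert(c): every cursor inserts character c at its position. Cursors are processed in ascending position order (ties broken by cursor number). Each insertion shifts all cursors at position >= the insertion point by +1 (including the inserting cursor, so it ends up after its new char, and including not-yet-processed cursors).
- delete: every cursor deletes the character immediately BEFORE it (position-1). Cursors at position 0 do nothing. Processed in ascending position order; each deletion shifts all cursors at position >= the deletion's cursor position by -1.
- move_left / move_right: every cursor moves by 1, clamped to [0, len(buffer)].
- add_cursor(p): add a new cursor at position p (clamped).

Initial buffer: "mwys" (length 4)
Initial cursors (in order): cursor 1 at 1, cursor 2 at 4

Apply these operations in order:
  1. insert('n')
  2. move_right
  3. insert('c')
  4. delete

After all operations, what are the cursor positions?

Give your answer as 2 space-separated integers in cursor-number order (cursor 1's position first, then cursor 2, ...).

Answer: 3 6

Derivation:
After op 1 (insert('n')): buffer="mnwysn" (len 6), cursors c1@2 c2@6, authorship .1...2
After op 2 (move_right): buffer="mnwysn" (len 6), cursors c1@3 c2@6, authorship .1...2
After op 3 (insert('c')): buffer="mnwcysnc" (len 8), cursors c1@4 c2@8, authorship .1.1..22
After op 4 (delete): buffer="mnwysn" (len 6), cursors c1@3 c2@6, authorship .1...2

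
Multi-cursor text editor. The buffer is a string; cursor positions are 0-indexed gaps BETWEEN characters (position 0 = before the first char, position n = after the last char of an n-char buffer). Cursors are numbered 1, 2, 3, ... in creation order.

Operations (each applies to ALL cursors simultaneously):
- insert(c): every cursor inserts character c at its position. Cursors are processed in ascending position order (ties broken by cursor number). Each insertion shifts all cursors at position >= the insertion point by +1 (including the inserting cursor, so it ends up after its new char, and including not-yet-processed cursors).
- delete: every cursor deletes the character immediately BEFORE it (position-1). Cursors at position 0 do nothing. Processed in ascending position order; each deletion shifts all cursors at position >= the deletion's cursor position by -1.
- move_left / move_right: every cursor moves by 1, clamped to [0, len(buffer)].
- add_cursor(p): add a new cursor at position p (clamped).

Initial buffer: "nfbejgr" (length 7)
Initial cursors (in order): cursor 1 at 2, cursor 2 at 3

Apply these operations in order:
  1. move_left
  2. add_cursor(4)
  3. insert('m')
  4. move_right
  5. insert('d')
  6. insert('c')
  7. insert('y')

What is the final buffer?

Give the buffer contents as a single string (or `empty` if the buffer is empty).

Answer: nmfdcymbdcyemjdcygr

Derivation:
After op 1 (move_left): buffer="nfbejgr" (len 7), cursors c1@1 c2@2, authorship .......
After op 2 (add_cursor(4)): buffer="nfbejgr" (len 7), cursors c1@1 c2@2 c3@4, authorship .......
After op 3 (insert('m')): buffer="nmfmbemjgr" (len 10), cursors c1@2 c2@4 c3@7, authorship .1.2..3...
After op 4 (move_right): buffer="nmfmbemjgr" (len 10), cursors c1@3 c2@5 c3@8, authorship .1.2..3...
After op 5 (insert('d')): buffer="nmfdmbdemjdgr" (len 13), cursors c1@4 c2@7 c3@11, authorship .1.12.2.3.3..
After op 6 (insert('c')): buffer="nmfdcmbdcemjdcgr" (len 16), cursors c1@5 c2@9 c3@14, authorship .1.112.22.3.33..
After op 7 (insert('y')): buffer="nmfdcymbdcyemjdcygr" (len 19), cursors c1@6 c2@11 c3@17, authorship .1.1112.222.3.333..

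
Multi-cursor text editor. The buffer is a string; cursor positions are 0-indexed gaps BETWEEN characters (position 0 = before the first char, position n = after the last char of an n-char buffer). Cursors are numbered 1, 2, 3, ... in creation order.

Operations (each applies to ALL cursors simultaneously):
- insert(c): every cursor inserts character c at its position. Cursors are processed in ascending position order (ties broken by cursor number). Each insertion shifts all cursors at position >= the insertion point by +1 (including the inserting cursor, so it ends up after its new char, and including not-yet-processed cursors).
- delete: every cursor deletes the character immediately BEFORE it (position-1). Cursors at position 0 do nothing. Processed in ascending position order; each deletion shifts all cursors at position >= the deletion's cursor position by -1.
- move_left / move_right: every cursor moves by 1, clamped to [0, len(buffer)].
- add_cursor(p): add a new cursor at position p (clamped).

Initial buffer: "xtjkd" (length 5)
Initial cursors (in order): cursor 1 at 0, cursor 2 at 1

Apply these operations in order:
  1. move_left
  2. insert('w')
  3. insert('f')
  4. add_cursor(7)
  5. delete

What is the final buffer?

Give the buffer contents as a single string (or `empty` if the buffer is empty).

After op 1 (move_left): buffer="xtjkd" (len 5), cursors c1@0 c2@0, authorship .....
After op 2 (insert('w')): buffer="wwxtjkd" (len 7), cursors c1@2 c2@2, authorship 12.....
After op 3 (insert('f')): buffer="wwffxtjkd" (len 9), cursors c1@4 c2@4, authorship 1212.....
After op 4 (add_cursor(7)): buffer="wwffxtjkd" (len 9), cursors c1@4 c2@4 c3@7, authorship 1212.....
After op 5 (delete): buffer="wwxtkd" (len 6), cursors c1@2 c2@2 c3@4, authorship 12....

Answer: wwxtkd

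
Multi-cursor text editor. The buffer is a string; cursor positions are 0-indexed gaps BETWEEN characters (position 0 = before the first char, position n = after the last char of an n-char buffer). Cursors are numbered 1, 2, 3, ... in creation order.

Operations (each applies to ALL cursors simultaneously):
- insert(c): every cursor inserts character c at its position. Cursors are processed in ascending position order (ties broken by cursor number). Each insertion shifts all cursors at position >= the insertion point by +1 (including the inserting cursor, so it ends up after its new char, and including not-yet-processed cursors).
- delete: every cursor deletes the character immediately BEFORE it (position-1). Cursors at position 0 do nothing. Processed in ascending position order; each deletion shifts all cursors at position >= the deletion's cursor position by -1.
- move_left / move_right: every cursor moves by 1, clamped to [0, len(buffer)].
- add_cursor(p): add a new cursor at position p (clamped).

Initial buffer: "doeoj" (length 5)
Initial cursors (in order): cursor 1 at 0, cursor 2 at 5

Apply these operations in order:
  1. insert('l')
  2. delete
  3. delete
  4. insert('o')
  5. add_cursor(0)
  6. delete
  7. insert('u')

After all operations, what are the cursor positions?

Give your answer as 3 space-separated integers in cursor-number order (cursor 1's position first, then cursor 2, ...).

After op 1 (insert('l')): buffer="ldoeojl" (len 7), cursors c1@1 c2@7, authorship 1.....2
After op 2 (delete): buffer="doeoj" (len 5), cursors c1@0 c2@5, authorship .....
After op 3 (delete): buffer="doeo" (len 4), cursors c1@0 c2@4, authorship ....
After op 4 (insert('o')): buffer="odoeoo" (len 6), cursors c1@1 c2@6, authorship 1....2
After op 5 (add_cursor(0)): buffer="odoeoo" (len 6), cursors c3@0 c1@1 c2@6, authorship 1....2
After op 6 (delete): buffer="doeo" (len 4), cursors c1@0 c3@0 c2@4, authorship ....
After op 7 (insert('u')): buffer="uudoeou" (len 7), cursors c1@2 c3@2 c2@7, authorship 13....2

Answer: 2 7 2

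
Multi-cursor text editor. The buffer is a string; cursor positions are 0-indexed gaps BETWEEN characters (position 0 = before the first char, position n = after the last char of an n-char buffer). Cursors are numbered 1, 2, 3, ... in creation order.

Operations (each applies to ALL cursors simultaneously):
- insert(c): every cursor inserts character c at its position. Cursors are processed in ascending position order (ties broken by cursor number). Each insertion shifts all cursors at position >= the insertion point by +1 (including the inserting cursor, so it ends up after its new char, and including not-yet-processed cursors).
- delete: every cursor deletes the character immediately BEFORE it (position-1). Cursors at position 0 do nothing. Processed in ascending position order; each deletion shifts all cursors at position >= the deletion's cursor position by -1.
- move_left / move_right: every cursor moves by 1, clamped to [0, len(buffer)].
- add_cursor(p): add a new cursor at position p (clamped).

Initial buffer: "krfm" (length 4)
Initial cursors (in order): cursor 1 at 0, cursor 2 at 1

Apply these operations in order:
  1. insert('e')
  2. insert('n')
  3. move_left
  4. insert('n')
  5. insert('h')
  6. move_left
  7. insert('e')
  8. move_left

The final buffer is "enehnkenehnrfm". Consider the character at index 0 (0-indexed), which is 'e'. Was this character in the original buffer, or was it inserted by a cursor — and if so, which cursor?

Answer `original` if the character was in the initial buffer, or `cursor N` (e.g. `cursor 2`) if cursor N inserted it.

Answer: cursor 1

Derivation:
After op 1 (insert('e')): buffer="ekerfm" (len 6), cursors c1@1 c2@3, authorship 1.2...
After op 2 (insert('n')): buffer="enkenrfm" (len 8), cursors c1@2 c2@5, authorship 11.22...
After op 3 (move_left): buffer="enkenrfm" (len 8), cursors c1@1 c2@4, authorship 11.22...
After op 4 (insert('n')): buffer="ennkennrfm" (len 10), cursors c1@2 c2@6, authorship 111.222...
After op 5 (insert('h')): buffer="enhnkenhnrfm" (len 12), cursors c1@3 c2@8, authorship 1111.2222...
After op 6 (move_left): buffer="enhnkenhnrfm" (len 12), cursors c1@2 c2@7, authorship 1111.2222...
After op 7 (insert('e')): buffer="enehnkenehnrfm" (len 14), cursors c1@3 c2@9, authorship 11111.22222...
After op 8 (move_left): buffer="enehnkenehnrfm" (len 14), cursors c1@2 c2@8, authorship 11111.22222...
Authorship (.=original, N=cursor N): 1 1 1 1 1 . 2 2 2 2 2 . . .
Index 0: author = 1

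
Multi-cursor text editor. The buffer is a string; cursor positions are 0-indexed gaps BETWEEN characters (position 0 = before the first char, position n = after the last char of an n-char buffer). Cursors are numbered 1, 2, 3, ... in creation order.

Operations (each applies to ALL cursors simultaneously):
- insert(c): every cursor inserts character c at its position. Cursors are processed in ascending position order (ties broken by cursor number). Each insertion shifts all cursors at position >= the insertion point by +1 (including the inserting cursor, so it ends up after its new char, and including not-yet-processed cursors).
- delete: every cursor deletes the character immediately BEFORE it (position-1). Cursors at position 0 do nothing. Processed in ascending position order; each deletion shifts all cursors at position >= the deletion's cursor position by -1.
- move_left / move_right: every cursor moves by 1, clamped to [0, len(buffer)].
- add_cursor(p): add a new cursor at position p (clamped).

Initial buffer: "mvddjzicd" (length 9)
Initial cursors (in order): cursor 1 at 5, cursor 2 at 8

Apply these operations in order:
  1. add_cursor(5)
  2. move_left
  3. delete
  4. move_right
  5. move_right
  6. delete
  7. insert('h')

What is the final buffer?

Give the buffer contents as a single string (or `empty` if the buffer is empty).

After op 1 (add_cursor(5)): buffer="mvddjzicd" (len 9), cursors c1@5 c3@5 c2@8, authorship .........
After op 2 (move_left): buffer="mvddjzicd" (len 9), cursors c1@4 c3@4 c2@7, authorship .........
After op 3 (delete): buffer="mvjzcd" (len 6), cursors c1@2 c3@2 c2@4, authorship ......
After op 4 (move_right): buffer="mvjzcd" (len 6), cursors c1@3 c3@3 c2@5, authorship ......
After op 5 (move_right): buffer="mvjzcd" (len 6), cursors c1@4 c3@4 c2@6, authorship ......
After op 6 (delete): buffer="mvc" (len 3), cursors c1@2 c3@2 c2@3, authorship ...
After op 7 (insert('h')): buffer="mvhhch" (len 6), cursors c1@4 c3@4 c2@6, authorship ..13.2

Answer: mvhhch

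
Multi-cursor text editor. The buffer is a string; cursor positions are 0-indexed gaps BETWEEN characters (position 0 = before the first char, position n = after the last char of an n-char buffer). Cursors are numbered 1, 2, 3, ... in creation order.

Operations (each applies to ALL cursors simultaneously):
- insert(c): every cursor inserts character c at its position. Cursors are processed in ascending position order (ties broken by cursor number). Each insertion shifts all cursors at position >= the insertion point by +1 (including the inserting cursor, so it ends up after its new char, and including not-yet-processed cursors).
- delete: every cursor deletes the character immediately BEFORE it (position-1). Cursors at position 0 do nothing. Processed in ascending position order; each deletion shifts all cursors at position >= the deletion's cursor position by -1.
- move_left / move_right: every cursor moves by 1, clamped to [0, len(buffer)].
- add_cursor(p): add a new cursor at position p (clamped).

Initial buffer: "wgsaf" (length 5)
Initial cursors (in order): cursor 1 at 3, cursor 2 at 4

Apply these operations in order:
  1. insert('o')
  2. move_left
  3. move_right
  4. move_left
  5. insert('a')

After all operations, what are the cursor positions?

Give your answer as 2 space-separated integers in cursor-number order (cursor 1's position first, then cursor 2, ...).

After op 1 (insert('o')): buffer="wgsoaof" (len 7), cursors c1@4 c2@6, authorship ...1.2.
After op 2 (move_left): buffer="wgsoaof" (len 7), cursors c1@3 c2@5, authorship ...1.2.
After op 3 (move_right): buffer="wgsoaof" (len 7), cursors c1@4 c2@6, authorship ...1.2.
After op 4 (move_left): buffer="wgsoaof" (len 7), cursors c1@3 c2@5, authorship ...1.2.
After op 5 (insert('a')): buffer="wgsaoaaof" (len 9), cursors c1@4 c2@7, authorship ...11.22.

Answer: 4 7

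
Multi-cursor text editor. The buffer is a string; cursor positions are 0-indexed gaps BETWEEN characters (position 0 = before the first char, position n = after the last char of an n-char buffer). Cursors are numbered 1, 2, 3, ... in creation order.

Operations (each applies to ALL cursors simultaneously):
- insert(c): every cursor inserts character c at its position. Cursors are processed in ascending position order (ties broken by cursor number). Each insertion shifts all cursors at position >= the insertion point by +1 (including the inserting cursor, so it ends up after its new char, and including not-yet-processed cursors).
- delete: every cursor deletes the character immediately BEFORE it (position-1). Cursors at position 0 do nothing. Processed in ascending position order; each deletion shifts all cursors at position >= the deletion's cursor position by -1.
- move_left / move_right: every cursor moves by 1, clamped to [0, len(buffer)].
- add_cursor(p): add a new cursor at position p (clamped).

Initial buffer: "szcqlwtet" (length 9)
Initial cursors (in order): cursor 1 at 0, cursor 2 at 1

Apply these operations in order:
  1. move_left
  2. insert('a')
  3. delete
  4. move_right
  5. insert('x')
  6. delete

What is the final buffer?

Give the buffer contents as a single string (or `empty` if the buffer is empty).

After op 1 (move_left): buffer="szcqlwtet" (len 9), cursors c1@0 c2@0, authorship .........
After op 2 (insert('a')): buffer="aaszcqlwtet" (len 11), cursors c1@2 c2@2, authorship 12.........
After op 3 (delete): buffer="szcqlwtet" (len 9), cursors c1@0 c2@0, authorship .........
After op 4 (move_right): buffer="szcqlwtet" (len 9), cursors c1@1 c2@1, authorship .........
After op 5 (insert('x')): buffer="sxxzcqlwtet" (len 11), cursors c1@3 c2@3, authorship .12........
After op 6 (delete): buffer="szcqlwtet" (len 9), cursors c1@1 c2@1, authorship .........

Answer: szcqlwtet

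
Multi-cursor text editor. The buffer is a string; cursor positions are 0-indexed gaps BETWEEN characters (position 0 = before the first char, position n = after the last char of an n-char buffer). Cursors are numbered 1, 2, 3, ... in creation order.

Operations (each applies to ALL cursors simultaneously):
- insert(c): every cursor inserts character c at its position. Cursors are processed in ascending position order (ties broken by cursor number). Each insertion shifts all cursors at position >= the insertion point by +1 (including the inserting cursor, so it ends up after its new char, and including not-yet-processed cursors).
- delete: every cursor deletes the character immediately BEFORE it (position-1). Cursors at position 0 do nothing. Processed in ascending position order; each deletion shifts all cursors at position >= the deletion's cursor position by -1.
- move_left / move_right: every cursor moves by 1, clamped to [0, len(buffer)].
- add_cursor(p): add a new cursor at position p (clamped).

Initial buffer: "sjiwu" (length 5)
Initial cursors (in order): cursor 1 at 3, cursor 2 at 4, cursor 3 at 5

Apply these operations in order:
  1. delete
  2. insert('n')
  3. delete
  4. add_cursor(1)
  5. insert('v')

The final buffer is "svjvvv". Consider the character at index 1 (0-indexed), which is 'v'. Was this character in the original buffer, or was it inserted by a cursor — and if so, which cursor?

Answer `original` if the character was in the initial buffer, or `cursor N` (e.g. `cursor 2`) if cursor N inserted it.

Answer: cursor 4

Derivation:
After op 1 (delete): buffer="sj" (len 2), cursors c1@2 c2@2 c3@2, authorship ..
After op 2 (insert('n')): buffer="sjnnn" (len 5), cursors c1@5 c2@5 c3@5, authorship ..123
After op 3 (delete): buffer="sj" (len 2), cursors c1@2 c2@2 c3@2, authorship ..
After op 4 (add_cursor(1)): buffer="sj" (len 2), cursors c4@1 c1@2 c2@2 c3@2, authorship ..
After op 5 (insert('v')): buffer="svjvvv" (len 6), cursors c4@2 c1@6 c2@6 c3@6, authorship .4.123
Authorship (.=original, N=cursor N): . 4 . 1 2 3
Index 1: author = 4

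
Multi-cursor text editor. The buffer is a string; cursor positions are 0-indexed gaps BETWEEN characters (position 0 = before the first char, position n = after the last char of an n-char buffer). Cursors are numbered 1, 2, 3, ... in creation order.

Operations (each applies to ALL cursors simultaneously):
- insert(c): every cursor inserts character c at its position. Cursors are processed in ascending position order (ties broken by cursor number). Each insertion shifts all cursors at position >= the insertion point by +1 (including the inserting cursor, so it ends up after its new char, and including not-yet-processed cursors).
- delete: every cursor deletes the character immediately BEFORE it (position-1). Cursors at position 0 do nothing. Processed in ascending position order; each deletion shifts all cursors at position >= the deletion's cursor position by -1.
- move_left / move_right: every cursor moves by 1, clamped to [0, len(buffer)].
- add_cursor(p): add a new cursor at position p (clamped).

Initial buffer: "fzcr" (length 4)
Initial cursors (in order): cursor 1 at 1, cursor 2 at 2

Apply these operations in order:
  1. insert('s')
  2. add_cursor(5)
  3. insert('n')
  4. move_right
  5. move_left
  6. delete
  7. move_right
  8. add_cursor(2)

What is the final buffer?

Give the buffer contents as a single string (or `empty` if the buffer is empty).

After op 1 (insert('s')): buffer="fszscr" (len 6), cursors c1@2 c2@4, authorship .1.2..
After op 2 (add_cursor(5)): buffer="fszscr" (len 6), cursors c1@2 c2@4 c3@5, authorship .1.2..
After op 3 (insert('n')): buffer="fsnzsncnr" (len 9), cursors c1@3 c2@6 c3@8, authorship .11.22.3.
After op 4 (move_right): buffer="fsnzsncnr" (len 9), cursors c1@4 c2@7 c3@9, authorship .11.22.3.
After op 5 (move_left): buffer="fsnzsncnr" (len 9), cursors c1@3 c2@6 c3@8, authorship .11.22.3.
After op 6 (delete): buffer="fszscr" (len 6), cursors c1@2 c2@4 c3@5, authorship .1.2..
After op 7 (move_right): buffer="fszscr" (len 6), cursors c1@3 c2@5 c3@6, authorship .1.2..
After op 8 (add_cursor(2)): buffer="fszscr" (len 6), cursors c4@2 c1@3 c2@5 c3@6, authorship .1.2..

Answer: fszscr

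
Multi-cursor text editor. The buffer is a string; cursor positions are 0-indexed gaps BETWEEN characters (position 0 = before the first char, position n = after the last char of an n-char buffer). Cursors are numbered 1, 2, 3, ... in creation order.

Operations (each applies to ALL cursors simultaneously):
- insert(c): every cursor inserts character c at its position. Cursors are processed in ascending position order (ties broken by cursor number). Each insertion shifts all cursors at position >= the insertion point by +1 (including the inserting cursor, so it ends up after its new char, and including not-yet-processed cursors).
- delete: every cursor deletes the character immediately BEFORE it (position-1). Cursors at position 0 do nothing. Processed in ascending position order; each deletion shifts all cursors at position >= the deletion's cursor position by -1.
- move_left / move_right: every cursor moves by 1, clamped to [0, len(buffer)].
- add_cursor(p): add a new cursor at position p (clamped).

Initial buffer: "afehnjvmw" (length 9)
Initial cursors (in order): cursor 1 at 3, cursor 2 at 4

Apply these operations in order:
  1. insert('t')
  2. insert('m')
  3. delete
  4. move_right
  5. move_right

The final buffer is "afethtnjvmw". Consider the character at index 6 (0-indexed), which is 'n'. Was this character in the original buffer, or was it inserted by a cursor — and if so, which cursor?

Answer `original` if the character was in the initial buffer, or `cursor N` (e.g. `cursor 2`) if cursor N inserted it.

After op 1 (insert('t')): buffer="afethtnjvmw" (len 11), cursors c1@4 c2@6, authorship ...1.2.....
After op 2 (insert('m')): buffer="afetmhtmnjvmw" (len 13), cursors c1@5 c2@8, authorship ...11.22.....
After op 3 (delete): buffer="afethtnjvmw" (len 11), cursors c1@4 c2@6, authorship ...1.2.....
After op 4 (move_right): buffer="afethtnjvmw" (len 11), cursors c1@5 c2@7, authorship ...1.2.....
After op 5 (move_right): buffer="afethtnjvmw" (len 11), cursors c1@6 c2@8, authorship ...1.2.....
Authorship (.=original, N=cursor N): . . . 1 . 2 . . . . .
Index 6: author = original

Answer: original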